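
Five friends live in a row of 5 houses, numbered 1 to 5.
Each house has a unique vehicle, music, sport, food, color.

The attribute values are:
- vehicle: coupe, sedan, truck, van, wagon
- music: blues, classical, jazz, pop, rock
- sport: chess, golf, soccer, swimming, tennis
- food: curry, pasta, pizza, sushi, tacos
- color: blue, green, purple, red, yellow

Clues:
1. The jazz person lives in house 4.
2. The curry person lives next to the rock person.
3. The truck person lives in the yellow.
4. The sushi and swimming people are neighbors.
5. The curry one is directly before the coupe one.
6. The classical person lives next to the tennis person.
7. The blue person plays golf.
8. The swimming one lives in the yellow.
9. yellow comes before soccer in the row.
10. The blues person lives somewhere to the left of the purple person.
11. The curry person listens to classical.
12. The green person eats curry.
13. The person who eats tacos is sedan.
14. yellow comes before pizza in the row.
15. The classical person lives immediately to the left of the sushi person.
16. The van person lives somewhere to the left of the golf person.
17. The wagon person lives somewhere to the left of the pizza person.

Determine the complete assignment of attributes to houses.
Solution:

House | Vehicle | Music | Sport | Food | Color
----------------------------------------------
  1   | wagon | classical | chess | curry | green
  2   | coupe | rock | tennis | sushi | red
  3   | truck | blues | swimming | pasta | yellow
  4   | van | jazz | soccer | pizza | purple
  5   | sedan | pop | golf | tacos | blue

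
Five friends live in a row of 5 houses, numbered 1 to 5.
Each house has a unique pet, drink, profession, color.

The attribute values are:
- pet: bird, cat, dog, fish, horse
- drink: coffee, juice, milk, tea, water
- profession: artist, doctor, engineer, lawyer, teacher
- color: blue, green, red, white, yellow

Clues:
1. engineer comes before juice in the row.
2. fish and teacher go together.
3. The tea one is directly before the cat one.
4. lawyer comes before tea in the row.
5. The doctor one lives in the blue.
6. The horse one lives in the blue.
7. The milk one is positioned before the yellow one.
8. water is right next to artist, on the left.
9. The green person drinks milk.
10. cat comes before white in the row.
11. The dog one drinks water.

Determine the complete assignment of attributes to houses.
Solution:

House | Pet | Drink | Profession | Color
----------------------------------------
  1   | dog | water | lawyer | red
  2   | bird | milk | artist | green
  3   | horse | tea | doctor | blue
  4   | cat | coffee | engineer | yellow
  5   | fish | juice | teacher | white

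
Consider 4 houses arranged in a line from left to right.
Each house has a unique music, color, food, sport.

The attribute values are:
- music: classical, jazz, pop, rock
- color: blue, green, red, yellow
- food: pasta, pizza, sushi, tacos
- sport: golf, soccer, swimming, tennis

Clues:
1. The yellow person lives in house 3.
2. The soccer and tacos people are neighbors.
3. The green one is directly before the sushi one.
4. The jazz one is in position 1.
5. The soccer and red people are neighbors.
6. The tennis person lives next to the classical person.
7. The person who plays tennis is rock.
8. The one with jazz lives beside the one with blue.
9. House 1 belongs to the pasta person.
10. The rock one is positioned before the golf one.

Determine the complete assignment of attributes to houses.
Solution:

House | Music | Color | Food | Sport
------------------------------------
  1   | jazz | green | pasta | swimming
  2   | rock | blue | sushi | tennis
  3   | classical | yellow | pizza | soccer
  4   | pop | red | tacos | golf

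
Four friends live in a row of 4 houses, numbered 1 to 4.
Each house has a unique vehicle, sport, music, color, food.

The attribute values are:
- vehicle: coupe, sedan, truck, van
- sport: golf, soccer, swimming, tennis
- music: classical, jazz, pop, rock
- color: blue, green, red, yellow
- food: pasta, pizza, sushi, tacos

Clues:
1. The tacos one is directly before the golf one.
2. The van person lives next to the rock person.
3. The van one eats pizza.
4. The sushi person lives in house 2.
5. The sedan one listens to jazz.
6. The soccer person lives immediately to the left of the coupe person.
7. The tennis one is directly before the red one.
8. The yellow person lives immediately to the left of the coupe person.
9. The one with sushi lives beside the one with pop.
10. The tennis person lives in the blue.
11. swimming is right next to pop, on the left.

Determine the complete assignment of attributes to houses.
Solution:

House | Vehicle | Sport | Music | Color | Food
----------------------------------------------
  1   | van | soccer | classical | yellow | pizza
  2   | coupe | swimming | rock | green | sushi
  3   | truck | tennis | pop | blue | tacos
  4   | sedan | golf | jazz | red | pasta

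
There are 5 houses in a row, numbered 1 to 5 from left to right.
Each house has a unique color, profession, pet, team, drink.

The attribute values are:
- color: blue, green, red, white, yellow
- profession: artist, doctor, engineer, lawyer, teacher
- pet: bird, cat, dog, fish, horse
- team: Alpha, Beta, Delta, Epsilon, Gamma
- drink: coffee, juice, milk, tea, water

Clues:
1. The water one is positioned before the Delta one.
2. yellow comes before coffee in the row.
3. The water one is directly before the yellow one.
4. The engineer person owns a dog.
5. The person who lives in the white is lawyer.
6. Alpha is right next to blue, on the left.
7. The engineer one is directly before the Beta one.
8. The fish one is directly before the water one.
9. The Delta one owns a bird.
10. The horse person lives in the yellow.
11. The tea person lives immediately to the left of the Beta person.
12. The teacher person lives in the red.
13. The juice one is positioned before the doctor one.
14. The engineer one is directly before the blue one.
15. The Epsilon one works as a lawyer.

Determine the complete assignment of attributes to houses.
Solution:

House | Color | Profession | Pet | Team | Drink
-----------------------------------------------
  1   | green | engineer | dog | Alpha | tea
  2   | blue | artist | fish | Beta | juice
  3   | white | lawyer | cat | Epsilon | water
  4   | yellow | doctor | horse | Gamma | milk
  5   | red | teacher | bird | Delta | coffee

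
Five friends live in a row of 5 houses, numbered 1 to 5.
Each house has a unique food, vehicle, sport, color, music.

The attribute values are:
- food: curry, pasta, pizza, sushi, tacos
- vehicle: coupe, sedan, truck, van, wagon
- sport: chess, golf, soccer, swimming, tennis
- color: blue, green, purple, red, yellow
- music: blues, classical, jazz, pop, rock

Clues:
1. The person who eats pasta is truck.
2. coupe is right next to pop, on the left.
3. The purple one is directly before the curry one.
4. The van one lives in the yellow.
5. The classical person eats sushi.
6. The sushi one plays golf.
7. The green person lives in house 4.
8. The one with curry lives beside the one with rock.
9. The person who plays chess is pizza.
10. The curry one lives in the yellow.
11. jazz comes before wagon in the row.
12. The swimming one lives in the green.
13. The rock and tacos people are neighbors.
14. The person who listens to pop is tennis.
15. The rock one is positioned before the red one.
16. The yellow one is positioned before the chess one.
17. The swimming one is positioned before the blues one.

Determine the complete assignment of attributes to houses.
Solution:

House | Food | Vehicle | Sport | Color | Music
----------------------------------------------
  1   | sushi | coupe | golf | purple | classical
  2   | curry | van | tennis | yellow | pop
  3   | pasta | truck | soccer | blue | rock
  4   | tacos | sedan | swimming | green | jazz
  5   | pizza | wagon | chess | red | blues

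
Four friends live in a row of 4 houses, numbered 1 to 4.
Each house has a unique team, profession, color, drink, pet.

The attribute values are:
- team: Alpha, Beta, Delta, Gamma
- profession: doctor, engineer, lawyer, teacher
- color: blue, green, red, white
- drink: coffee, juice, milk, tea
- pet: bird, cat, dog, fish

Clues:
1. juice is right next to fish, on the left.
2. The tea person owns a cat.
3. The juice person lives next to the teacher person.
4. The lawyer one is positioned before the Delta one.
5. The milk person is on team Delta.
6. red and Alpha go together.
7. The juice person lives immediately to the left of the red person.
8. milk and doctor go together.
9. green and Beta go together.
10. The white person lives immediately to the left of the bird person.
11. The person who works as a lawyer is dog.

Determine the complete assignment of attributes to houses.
Solution:

House | Team | Profession | Color | Drink | Pet
-----------------------------------------------
  1   | Beta | lawyer | green | juice | dog
  2   | Alpha | teacher | red | coffee | fish
  3   | Gamma | engineer | white | tea | cat
  4   | Delta | doctor | blue | milk | bird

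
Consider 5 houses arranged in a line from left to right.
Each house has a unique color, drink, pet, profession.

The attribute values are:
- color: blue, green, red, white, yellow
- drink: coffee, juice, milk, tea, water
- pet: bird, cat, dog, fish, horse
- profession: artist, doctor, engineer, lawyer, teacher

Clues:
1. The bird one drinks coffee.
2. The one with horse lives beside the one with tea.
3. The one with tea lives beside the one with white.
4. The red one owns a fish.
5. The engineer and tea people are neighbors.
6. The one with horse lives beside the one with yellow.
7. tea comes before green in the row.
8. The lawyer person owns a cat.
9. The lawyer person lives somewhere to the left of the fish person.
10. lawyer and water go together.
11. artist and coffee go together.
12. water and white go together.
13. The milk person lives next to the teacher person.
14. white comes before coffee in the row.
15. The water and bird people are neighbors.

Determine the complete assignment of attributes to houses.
Solution:

House | Color | Drink | Pet | Profession
----------------------------------------
  1   | blue | milk | horse | engineer
  2   | yellow | tea | dog | teacher
  3   | white | water | cat | lawyer
  4   | green | coffee | bird | artist
  5   | red | juice | fish | doctor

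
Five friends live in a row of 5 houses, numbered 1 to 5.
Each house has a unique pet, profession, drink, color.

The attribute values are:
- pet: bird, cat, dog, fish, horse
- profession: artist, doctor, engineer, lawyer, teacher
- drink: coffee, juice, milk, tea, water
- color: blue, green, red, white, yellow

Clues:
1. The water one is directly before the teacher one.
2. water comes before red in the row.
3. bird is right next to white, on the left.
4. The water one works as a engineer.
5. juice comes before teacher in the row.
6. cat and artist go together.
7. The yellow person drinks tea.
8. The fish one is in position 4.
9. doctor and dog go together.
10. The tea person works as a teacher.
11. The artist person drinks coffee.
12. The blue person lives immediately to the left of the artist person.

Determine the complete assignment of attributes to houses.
Solution:

House | Pet | Profession | Drink | Color
----------------------------------------
  1   | bird | lawyer | juice | blue
  2   | cat | artist | coffee | white
  3   | horse | engineer | water | green
  4   | fish | teacher | tea | yellow
  5   | dog | doctor | milk | red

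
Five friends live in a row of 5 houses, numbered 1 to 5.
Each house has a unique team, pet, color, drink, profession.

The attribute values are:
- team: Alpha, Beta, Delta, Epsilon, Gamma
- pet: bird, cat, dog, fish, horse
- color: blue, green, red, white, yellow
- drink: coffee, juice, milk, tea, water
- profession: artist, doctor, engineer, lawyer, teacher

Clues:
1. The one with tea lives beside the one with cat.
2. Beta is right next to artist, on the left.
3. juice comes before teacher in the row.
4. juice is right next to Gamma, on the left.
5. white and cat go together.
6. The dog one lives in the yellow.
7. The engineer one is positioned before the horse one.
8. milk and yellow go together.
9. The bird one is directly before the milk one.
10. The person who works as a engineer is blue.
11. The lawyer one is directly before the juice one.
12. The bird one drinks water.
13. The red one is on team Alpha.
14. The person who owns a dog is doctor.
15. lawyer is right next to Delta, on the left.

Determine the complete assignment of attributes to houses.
Solution:

House | Team | Pet | Color | Drink | Profession
-----------------------------------------------
  1   | Beta | fish | green | tea | lawyer
  2   | Delta | cat | white | juice | artist
  3   | Gamma | bird | blue | water | engineer
  4   | Epsilon | dog | yellow | milk | doctor
  5   | Alpha | horse | red | coffee | teacher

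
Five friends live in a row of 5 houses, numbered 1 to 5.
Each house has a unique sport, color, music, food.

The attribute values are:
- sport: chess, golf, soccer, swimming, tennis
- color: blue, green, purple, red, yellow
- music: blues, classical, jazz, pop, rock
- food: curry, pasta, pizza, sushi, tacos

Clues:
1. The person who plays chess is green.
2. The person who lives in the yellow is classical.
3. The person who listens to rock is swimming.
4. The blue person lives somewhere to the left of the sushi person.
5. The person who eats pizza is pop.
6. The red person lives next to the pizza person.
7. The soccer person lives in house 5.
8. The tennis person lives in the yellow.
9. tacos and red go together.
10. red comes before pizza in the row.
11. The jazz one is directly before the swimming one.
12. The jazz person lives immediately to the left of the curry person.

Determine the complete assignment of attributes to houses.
Solution:

House | Sport | Color | Music | Food
------------------------------------
  1   | chess | green | jazz | pasta
  2   | swimming | blue | rock | curry
  3   | tennis | yellow | classical | sushi
  4   | golf | red | blues | tacos
  5   | soccer | purple | pop | pizza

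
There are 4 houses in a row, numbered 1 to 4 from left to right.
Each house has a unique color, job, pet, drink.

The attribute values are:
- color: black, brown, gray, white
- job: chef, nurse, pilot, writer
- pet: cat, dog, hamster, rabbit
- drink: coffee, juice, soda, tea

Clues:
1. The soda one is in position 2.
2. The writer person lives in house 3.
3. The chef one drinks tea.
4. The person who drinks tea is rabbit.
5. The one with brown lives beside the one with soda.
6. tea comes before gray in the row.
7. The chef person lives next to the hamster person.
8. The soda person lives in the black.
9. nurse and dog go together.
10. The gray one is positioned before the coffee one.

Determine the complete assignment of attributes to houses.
Solution:

House | Color | Job | Pet | Drink
---------------------------------
  1   | brown | chef | rabbit | tea
  2   | black | pilot | hamster | soda
  3   | gray | writer | cat | juice
  4   | white | nurse | dog | coffee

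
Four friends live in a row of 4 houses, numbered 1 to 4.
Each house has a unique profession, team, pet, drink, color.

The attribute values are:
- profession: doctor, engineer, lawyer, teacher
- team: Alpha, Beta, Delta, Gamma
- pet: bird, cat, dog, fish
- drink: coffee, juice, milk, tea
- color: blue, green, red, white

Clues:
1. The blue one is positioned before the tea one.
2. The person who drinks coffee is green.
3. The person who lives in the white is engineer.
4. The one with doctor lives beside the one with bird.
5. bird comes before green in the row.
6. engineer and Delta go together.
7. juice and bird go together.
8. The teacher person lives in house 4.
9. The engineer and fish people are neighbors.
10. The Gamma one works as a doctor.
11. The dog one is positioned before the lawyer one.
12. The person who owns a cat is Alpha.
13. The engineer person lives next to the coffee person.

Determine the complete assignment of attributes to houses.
Solution:

House | Profession | Team | Pet | Drink | Color
-----------------------------------------------
  1   | doctor | Gamma | dog | milk | blue
  2   | engineer | Delta | bird | juice | white
  3   | lawyer | Beta | fish | coffee | green
  4   | teacher | Alpha | cat | tea | red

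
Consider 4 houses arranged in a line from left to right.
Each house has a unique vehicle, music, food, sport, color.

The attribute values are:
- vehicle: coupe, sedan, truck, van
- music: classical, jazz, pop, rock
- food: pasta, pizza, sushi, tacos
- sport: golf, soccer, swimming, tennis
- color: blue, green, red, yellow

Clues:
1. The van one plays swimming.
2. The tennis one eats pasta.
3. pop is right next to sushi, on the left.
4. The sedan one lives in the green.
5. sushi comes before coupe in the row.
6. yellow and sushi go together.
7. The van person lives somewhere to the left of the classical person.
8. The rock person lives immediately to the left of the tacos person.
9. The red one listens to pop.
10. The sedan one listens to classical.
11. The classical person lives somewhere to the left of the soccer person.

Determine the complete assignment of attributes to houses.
Solution:

House | Vehicle | Music | Food | Sport | Color
----------------------------------------------
  1   | truck | pop | pasta | tennis | red
  2   | van | rock | sushi | swimming | yellow
  3   | sedan | classical | tacos | golf | green
  4   | coupe | jazz | pizza | soccer | blue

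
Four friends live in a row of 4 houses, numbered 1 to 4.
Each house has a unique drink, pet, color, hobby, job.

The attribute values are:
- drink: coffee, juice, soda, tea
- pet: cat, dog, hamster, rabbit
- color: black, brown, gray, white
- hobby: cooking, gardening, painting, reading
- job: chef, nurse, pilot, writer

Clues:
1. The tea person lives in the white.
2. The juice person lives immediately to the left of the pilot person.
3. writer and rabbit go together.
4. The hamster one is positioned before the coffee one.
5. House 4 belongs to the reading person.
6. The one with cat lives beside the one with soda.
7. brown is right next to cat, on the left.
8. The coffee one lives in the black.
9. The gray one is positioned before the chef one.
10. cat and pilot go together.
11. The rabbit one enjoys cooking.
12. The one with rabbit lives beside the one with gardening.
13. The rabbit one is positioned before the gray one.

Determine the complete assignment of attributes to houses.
Solution:

House | Drink | Pet | Color | Hobby | Job
-----------------------------------------
  1   | juice | rabbit | brown | cooking | writer
  2   | tea | cat | white | gardening | pilot
  3   | soda | hamster | gray | painting | nurse
  4   | coffee | dog | black | reading | chef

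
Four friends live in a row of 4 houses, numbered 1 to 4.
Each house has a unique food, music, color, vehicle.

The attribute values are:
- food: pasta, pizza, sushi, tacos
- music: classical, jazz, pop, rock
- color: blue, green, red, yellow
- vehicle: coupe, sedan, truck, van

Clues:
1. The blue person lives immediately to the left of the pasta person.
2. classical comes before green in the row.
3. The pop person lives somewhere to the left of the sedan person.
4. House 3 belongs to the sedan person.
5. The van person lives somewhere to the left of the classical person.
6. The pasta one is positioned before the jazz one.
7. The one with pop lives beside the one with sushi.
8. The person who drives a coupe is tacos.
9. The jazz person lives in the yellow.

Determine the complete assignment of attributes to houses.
Solution:

House | Food | Music | Color | Vehicle
--------------------------------------
  1   | pizza | pop | red | van
  2   | sushi | classical | blue | truck
  3   | pasta | rock | green | sedan
  4   | tacos | jazz | yellow | coupe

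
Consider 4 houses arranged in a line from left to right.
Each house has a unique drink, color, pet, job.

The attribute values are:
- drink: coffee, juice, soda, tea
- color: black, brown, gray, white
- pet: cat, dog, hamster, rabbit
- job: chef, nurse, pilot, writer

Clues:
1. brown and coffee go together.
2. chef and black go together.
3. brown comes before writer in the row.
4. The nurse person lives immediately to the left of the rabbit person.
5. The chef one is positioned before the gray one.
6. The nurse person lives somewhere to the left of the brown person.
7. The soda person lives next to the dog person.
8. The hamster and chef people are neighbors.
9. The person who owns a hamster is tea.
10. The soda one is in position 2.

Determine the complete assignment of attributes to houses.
Solution:

House | Drink | Color | Pet | Job
---------------------------------
  1   | tea | white | hamster | nurse
  2   | soda | black | rabbit | chef
  3   | coffee | brown | dog | pilot
  4   | juice | gray | cat | writer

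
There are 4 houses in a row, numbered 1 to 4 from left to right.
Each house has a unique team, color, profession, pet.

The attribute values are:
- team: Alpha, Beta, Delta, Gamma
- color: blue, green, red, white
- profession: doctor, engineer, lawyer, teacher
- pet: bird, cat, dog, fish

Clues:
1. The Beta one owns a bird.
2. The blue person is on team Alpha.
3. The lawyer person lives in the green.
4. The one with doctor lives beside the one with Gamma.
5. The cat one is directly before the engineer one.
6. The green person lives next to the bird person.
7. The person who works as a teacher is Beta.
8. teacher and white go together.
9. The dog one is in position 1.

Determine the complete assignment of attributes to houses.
Solution:

House | Team | Color | Profession | Pet
---------------------------------------
  1   | Delta | green | lawyer | dog
  2   | Beta | white | teacher | bird
  3   | Alpha | blue | doctor | cat
  4   | Gamma | red | engineer | fish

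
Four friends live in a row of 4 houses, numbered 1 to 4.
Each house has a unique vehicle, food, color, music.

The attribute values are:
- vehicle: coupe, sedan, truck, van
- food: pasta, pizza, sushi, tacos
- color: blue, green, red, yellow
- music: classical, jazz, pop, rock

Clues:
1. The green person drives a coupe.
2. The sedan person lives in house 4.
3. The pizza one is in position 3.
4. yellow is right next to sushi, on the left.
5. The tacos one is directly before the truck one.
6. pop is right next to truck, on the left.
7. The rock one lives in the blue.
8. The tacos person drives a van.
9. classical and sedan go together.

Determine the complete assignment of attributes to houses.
Solution:

House | Vehicle | Food | Color | Music
--------------------------------------
  1   | van | tacos | yellow | pop
  2   | truck | sushi | blue | rock
  3   | coupe | pizza | green | jazz
  4   | sedan | pasta | red | classical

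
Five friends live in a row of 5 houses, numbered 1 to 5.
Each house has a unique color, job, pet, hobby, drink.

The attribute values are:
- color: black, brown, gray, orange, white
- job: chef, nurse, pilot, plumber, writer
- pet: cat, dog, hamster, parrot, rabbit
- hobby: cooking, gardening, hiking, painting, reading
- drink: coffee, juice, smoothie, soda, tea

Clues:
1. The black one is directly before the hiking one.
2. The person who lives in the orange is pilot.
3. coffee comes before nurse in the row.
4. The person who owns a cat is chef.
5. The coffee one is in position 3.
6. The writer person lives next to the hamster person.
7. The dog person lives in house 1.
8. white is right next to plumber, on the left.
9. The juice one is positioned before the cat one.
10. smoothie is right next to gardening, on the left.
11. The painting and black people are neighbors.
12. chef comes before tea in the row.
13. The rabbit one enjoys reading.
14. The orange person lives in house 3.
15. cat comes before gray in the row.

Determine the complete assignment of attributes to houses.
Solution:

House | Color | Job | Pet | Hobby | Drink
-----------------------------------------
  1   | white | writer | dog | painting | smoothie
  2   | black | plumber | hamster | gardening | juice
  3   | orange | pilot | parrot | hiking | coffee
  4   | brown | chef | cat | cooking | soda
  5   | gray | nurse | rabbit | reading | tea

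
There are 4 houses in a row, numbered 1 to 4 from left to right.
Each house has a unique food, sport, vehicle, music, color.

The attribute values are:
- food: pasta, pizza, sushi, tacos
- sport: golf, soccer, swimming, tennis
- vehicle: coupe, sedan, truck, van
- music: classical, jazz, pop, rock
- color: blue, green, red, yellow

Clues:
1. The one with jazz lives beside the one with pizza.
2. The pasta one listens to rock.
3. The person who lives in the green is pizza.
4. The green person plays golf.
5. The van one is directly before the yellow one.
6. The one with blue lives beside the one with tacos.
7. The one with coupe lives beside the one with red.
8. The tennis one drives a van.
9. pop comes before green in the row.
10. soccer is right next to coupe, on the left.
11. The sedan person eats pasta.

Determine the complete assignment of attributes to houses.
Solution:

House | Food | Sport | Vehicle | Music | Color
----------------------------------------------
  1   | sushi | tennis | van | pop | blue
  2   | tacos | soccer | truck | jazz | yellow
  3   | pizza | golf | coupe | classical | green
  4   | pasta | swimming | sedan | rock | red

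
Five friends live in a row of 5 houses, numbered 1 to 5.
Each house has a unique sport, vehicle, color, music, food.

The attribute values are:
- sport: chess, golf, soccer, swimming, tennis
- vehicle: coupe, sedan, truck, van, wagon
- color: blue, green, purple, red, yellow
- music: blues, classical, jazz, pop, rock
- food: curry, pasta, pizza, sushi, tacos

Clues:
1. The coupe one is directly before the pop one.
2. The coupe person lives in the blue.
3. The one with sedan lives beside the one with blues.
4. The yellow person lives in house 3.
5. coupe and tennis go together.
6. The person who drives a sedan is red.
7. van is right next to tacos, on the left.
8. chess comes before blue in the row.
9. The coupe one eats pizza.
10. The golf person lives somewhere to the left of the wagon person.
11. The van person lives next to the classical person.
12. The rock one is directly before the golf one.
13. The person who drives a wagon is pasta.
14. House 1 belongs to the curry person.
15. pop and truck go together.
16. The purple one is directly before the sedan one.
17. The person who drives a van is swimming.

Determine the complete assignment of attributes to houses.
Solution:

House | Sport | Vehicle | Color | Music | Food
----------------------------------------------
  1   | swimming | van | purple | rock | curry
  2   | golf | sedan | red | classical | tacos
  3   | chess | wagon | yellow | blues | pasta
  4   | tennis | coupe | blue | jazz | pizza
  5   | soccer | truck | green | pop | sushi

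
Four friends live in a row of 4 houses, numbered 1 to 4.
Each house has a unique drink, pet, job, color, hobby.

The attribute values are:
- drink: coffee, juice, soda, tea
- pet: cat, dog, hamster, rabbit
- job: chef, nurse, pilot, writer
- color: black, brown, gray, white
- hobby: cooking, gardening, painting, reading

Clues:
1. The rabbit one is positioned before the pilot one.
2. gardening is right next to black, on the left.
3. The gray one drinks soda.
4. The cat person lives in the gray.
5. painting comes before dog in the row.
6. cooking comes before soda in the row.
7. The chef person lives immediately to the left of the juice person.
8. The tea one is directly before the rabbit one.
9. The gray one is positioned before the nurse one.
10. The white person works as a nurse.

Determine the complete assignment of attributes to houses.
Solution:

House | Drink | Pet | Job | Color | Hobby
-----------------------------------------
  1   | tea | hamster | chef | brown | gardening
  2   | juice | rabbit | writer | black | cooking
  3   | soda | cat | pilot | gray | painting
  4   | coffee | dog | nurse | white | reading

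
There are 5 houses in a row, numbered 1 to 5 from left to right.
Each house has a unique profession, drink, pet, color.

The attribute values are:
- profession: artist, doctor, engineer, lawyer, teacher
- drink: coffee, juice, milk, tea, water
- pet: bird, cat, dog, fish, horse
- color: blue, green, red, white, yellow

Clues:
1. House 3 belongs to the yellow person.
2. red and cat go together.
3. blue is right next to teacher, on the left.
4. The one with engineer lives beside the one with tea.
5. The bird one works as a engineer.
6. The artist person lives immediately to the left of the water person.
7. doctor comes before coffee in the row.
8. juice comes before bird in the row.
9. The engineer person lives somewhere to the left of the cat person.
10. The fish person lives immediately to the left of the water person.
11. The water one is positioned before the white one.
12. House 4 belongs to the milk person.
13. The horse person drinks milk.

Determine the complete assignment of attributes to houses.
Solution:

House | Profession | Drink | Pet | Color
----------------------------------------
  1   | artist | juice | fish | green
  2   | engineer | water | bird | blue
  3   | teacher | tea | dog | yellow
  4   | doctor | milk | horse | white
  5   | lawyer | coffee | cat | red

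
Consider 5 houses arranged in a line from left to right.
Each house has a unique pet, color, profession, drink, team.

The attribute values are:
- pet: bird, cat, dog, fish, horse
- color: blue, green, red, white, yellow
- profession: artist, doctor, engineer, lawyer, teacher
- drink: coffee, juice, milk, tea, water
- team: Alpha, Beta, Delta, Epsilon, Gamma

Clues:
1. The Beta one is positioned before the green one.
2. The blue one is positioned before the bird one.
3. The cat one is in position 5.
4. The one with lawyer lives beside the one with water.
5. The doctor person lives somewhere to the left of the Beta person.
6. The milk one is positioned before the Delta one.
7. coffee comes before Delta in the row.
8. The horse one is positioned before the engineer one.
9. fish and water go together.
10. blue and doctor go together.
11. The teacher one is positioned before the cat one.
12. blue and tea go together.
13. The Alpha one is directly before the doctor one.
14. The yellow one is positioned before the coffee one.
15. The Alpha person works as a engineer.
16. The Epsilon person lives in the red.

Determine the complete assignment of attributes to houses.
Solution:

House | Pet | Color | Profession | Drink | Team
-----------------------------------------------
  1   | horse | red | lawyer | milk | Epsilon
  2   | fish | yellow | engineer | water | Alpha
  3   | dog | blue | doctor | tea | Gamma
  4   | bird | white | teacher | coffee | Beta
  5   | cat | green | artist | juice | Delta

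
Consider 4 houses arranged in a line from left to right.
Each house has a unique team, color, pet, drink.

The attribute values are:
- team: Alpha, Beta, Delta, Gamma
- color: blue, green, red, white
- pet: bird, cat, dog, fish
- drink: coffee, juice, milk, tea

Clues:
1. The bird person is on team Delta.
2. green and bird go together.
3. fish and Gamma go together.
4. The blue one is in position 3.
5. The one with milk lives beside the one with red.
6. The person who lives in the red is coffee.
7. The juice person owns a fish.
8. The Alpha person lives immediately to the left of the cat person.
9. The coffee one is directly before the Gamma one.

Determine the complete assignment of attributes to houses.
Solution:

House | Team | Color | Pet | Drink
----------------------------------
  1   | Alpha | white | dog | milk
  2   | Beta | red | cat | coffee
  3   | Gamma | blue | fish | juice
  4   | Delta | green | bird | tea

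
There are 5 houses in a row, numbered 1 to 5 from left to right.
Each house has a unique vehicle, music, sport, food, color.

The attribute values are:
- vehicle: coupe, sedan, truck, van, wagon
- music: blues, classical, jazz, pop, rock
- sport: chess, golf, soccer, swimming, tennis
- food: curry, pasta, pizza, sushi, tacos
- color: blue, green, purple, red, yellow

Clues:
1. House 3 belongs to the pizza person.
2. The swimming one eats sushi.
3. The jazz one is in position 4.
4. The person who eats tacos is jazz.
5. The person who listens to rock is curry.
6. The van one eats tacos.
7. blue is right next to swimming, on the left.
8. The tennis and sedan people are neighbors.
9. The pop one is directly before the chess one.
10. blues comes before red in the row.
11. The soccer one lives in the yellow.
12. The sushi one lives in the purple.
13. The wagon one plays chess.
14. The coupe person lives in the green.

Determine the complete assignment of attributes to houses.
Solution:

House | Vehicle | Music | Sport | Food | Color
----------------------------------------------
  1   | truck | blues | tennis | pasta | blue
  2   | sedan | pop | swimming | sushi | purple
  3   | wagon | classical | chess | pizza | red
  4   | van | jazz | soccer | tacos | yellow
  5   | coupe | rock | golf | curry | green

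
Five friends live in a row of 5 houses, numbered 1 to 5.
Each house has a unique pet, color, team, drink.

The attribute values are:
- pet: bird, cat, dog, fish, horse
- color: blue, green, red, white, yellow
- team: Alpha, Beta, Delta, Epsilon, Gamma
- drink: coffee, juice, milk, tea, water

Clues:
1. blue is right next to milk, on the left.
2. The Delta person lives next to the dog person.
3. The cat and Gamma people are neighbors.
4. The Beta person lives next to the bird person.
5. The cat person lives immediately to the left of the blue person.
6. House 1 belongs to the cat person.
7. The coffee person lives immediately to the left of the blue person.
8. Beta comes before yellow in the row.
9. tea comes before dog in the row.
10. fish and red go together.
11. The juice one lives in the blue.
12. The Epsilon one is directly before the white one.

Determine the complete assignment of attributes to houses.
Solution:

House | Pet | Color | Team | Drink
----------------------------------
  1   | cat | green | Beta | coffee
  2   | bird | blue | Gamma | juice
  3   | fish | red | Epsilon | milk
  4   | horse | white | Delta | tea
  5   | dog | yellow | Alpha | water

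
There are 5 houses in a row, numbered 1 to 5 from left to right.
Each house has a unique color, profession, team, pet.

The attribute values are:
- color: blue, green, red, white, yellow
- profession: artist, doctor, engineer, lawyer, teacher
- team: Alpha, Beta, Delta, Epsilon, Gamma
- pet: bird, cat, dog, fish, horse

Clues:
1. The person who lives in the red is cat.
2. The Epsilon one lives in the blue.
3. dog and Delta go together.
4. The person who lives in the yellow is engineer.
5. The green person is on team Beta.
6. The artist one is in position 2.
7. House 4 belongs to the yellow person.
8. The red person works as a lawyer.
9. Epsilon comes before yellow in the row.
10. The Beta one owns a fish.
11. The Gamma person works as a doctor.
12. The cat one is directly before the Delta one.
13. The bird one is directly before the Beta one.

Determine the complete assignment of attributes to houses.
Solution:

House | Color | Profession | Team | Pet
---------------------------------------
  1   | blue | teacher | Epsilon | bird
  2   | green | artist | Beta | fish
  3   | red | lawyer | Alpha | cat
  4   | yellow | engineer | Delta | dog
  5   | white | doctor | Gamma | horse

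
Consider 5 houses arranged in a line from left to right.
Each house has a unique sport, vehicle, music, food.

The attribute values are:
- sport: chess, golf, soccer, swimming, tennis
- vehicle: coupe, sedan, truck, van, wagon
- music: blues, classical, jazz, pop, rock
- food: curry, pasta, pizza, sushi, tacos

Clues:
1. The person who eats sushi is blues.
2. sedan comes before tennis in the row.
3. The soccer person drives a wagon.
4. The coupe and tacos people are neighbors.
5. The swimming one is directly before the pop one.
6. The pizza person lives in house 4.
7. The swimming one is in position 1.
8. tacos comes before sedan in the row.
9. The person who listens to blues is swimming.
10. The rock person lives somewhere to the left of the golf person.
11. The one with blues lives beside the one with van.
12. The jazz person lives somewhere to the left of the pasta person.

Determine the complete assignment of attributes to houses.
Solution:

House | Sport | Vehicle | Music | Food
--------------------------------------
  1   | swimming | coupe | blues | sushi
  2   | chess | van | pop | tacos
  3   | soccer | wagon | rock | curry
  4   | golf | sedan | jazz | pizza
  5   | tennis | truck | classical | pasta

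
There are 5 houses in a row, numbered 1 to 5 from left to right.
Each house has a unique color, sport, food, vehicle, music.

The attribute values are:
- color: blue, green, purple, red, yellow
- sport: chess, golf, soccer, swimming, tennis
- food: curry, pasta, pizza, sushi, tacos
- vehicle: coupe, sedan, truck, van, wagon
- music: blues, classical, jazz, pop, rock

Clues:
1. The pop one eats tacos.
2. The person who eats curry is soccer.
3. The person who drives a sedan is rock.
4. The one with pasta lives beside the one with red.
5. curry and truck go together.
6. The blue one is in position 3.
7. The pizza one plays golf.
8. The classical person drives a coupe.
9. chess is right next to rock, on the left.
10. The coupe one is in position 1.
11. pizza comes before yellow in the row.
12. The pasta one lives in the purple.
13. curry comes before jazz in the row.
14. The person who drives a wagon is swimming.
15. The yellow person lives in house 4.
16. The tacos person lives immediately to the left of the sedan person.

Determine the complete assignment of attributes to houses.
Solution:

House | Color | Sport | Food | Vehicle | Music
----------------------------------------------
  1   | purple | tennis | pasta | coupe | classical
  2   | red | chess | tacos | van | pop
  3   | blue | golf | pizza | sedan | rock
  4   | yellow | soccer | curry | truck | blues
  5   | green | swimming | sushi | wagon | jazz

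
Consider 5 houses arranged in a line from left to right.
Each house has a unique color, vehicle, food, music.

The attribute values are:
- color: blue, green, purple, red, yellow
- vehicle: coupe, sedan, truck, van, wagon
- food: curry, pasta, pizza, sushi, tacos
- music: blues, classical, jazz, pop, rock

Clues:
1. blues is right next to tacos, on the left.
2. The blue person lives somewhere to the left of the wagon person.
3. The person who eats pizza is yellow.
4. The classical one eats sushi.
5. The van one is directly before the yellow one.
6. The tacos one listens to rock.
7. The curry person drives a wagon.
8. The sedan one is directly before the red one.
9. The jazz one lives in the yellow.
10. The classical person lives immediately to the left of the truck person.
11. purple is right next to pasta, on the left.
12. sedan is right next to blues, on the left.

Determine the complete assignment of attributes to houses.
Solution:

House | Color | Vehicle | Food | Music
--------------------------------------
  1   | purple | sedan | sushi | classical
  2   | red | truck | pasta | blues
  3   | blue | van | tacos | rock
  4   | yellow | coupe | pizza | jazz
  5   | green | wagon | curry | pop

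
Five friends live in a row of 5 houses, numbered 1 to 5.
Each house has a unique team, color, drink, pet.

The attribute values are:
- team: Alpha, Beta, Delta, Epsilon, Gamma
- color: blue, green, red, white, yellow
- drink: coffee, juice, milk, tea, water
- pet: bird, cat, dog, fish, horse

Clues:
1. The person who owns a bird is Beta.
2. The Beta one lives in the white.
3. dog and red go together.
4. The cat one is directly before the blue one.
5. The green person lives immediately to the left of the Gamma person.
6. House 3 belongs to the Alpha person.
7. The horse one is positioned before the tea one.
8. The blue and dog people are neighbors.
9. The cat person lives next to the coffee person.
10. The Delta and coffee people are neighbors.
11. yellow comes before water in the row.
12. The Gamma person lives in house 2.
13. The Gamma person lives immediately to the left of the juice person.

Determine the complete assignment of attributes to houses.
Solution:

House | Team | Color | Drink | Pet
----------------------------------
  1   | Delta | green | milk | cat
  2   | Gamma | blue | coffee | horse
  3   | Alpha | red | juice | dog
  4   | Epsilon | yellow | tea | fish
  5   | Beta | white | water | bird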